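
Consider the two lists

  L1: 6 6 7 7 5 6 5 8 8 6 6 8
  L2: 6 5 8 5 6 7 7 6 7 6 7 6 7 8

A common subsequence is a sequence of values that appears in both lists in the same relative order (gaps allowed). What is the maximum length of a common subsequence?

Taking 6 (L1 #1, L2 #1); then 6 (L1 #2, L2 #5); then 7 (L1 #3, L2 #6); then 7 (L1 #4, L2 #7); then 6 (L1 #6, L2 #8); then 6 (L1 #10, L2 #10); then 6 (L1 #11, L2 #12); then 8 (L1 #12, L2 #14) gives a common subsequence of length 8, and the DP table's final entry dp[12][14] is also 8, so no common subsequence is longer.

8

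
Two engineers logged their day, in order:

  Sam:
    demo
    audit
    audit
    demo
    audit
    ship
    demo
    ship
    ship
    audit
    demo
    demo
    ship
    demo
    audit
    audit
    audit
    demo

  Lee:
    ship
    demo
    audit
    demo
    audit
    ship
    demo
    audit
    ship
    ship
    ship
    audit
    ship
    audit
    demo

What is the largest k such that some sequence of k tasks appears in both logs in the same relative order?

12

Match demo (Sam #1, Lee #2), audit (Sam #2, Lee #3), audit (Sam #3, Lee #5), demo (Sam #4, Lee #7), audit (Sam #5, Lee #8), ship (Sam #6, Lee #9), ship (Sam #8, Lee #10), ship (Sam #9, Lee #11), audit (Sam #10, Lee #12), ship (Sam #13, Lee #13), audit (Sam #17, Lee #14), demo (Sam #18, Lee #15) — 12 tasks in the same relative order in both. The LCS DP gives dp[18][15] = 12, so this is optimal.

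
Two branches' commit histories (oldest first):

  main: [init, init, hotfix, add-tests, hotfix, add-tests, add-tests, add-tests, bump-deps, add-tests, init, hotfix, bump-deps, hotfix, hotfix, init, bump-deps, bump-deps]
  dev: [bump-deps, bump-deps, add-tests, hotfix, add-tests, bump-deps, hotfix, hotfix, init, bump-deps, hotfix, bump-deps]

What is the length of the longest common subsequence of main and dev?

9

One common subsequence of length 9: add-tests [4,3]; then hotfix [5,4]; then add-tests [10,5]; then bump-deps [13,6]; then hotfix [14,7]; then hotfix [15,8]; then init [16,9]; then bump-deps [17,10]; then bump-deps [18,12]. dp[18][12] = 9 confirms this is the maximum.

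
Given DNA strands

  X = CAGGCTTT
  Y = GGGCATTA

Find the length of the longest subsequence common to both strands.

Let dp[i][j] be the LCS length of the first i bases of X and the first j bases of Y. dp[i][j] = dp[i-1][j-1]+1 when the i-th and j-th bases match, else max(dp[i-1][j], dp[i][j-1]).
    ·  G  G  G  C  A  T  T  A
 ·  0  0  0  0  0  0  0  0  0
 C  0  0  0  0  1  1  1  1  1
 A  0  0  0  0  1  2  2  2  2
 G  0  1  1  1  1  2  2  2  2
 G  0  1  2  2  2  2  2  2  2
 C  0  1  2  2  3  3  3  3  3
 T  0  1  2  2  3  3  4  4  4
 T  0  1  2  2  3  3  4  5  5
 T  0  1  2  2  3  3  4  5  5
dp[8][8] = 5. One LCS (by backtracking along matches): GGCTT.

5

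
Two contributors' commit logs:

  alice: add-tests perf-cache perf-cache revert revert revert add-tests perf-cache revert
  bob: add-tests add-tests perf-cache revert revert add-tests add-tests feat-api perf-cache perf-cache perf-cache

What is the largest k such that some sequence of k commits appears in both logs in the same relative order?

One common subsequence of length 6: add-tests [1,2], then perf-cache [3,3], then revert [4,4], then revert [5,5], then add-tests [7,7], then perf-cache [8,11]. dp[9][11] = 6 confirms this is the maximum.

6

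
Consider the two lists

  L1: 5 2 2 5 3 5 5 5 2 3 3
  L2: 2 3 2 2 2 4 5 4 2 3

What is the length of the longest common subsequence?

Let dp[i][j] be the LCS length of the first i values of L1 and the first j values of L2. dp[i][j] = dp[i-1][j-1]+1 when the i-th and j-th values match, else max(dp[i-1][j], dp[i][j-1]).
    ·  2  3  2  2  2  4  5  4  2  3
 ·  0  0  0  0  0  0  0  0  0  0  0
 5  0  0  0  0  0  0  0  1  1  1  1
 2  0  1  1  1  1  1  1  1  1  2  2
 2  0  1  1  2  2  2  2  2  2  2  2
 5  0  1  1  2  2  2  2  3  3  3  3
 3  0  1  2  2  2  2  2  3  3  3  4
 5  0  1  2  2  2  2  2  3  3  3  4
 5  0  1  2  2  2  2  2  3  3  3  4
 5  0  1  2  2  2  2  2  3  3  3  4
 2  0  1  2  3  3  3  3  3  3  4  4
 3  0  1  2  3  3  3  3  3  3  4  5
 3  0  1  2  3  3  3  3  3  3  4  5
dp[11][10] = 5. One LCS (by backtracking along matches): 2, 2, 5, 2, 3.

5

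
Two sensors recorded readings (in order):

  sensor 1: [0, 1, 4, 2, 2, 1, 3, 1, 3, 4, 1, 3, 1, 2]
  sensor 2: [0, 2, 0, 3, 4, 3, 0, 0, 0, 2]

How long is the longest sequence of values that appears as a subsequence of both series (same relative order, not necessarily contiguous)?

Let dp[i][j] be the LCS length of the first i values of sensor 1 and the first j values of sensor 2. dp[i][j] = dp[i-1][j-1]+1 when the i-th and j-th values match, else max(dp[i-1][j], dp[i][j-1]).
    ·  0  2  0  3  4  3  0  0  0  2
 ·  0  0  0  0  0  0  0  0  0  0  0
 0  0  1  1  1  1  1  1  1  1  1  1
 1  0  1  1  1  1  1  1  1  1  1  1
 4  0  1  1  1  1  2  2  2  2  2  2
 2  0  1  2  2  2  2  2  2  2  2  3
 2  0  1  2  2  2  2  2  2  2  2  3
 1  0  1  2  2  2  2  2  2  2  2  3
 3  0  1  2  2  3  3  3  3  3  3  3
 1  0  1  2  2  3  3  3  3  3  3  3
 3  0  1  2  2  3  3  4  4  4  4  4
 4  0  1  2  2  3  4  4  4  4  4  4
 1  0  1  2  2  3  4  4  4  4  4  4
 3  0  1  2  2  3  4  5  5  5  5  5
 1  0  1  2  2  3  4  5  5  5  5  5
 2  0  1  2  2  3  4  5  5  5  5  6
dp[14][10] = 6. One LCS (by backtracking along matches): 0, 2, 3, 4, 3, 2.

6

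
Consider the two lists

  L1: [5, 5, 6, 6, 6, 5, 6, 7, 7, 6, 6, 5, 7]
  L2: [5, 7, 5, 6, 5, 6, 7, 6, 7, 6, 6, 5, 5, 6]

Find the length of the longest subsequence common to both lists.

10

Pick 5 (L1 #1, L2 #1); then 5 (L1 #2, L2 #3); then 6 (L1 #5, L2 #4); then 5 (L1 #6, L2 #5); then 6 (L1 #7, L2 #6); then 7 (L1 #8, L2 #7); then 7 (L1 #9, L2 #9); then 6 (L1 #10, L2 #10); then 6 (L1 #11, L2 #11); then 5 (L1 #12, L2 #13); all 10 values appear in both, in order, and the DP table's final entry dp[13][14] is also 10, so no common subsequence is longer.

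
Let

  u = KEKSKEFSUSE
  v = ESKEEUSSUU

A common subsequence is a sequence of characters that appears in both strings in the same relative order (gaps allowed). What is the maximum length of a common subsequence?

6

Let dp[i][j] be the LCS length of the first i characters of u and the first j characters of v. dp[i][j] = dp[i-1][j-1]+1 when the i-th and j-th characters match, else max(dp[i-1][j], dp[i][j-1]).
    ·  E  S  K  E  E  U  S  S  U  U
 ·  0  0  0  0  0  0  0  0  0  0  0
 K  0  0  0  1  1  1  1  1  1  1  1
 E  0  1  1  1  2  2  2  2  2  2  2
 K  0  1  1  2  2  2  2  2  2  2  2
 S  0  1  2  2  2  2  2  3  3  3  3
 K  0  1  2  3  3  3  3  3  3  3  3
 E  0  1  2  3  4  4  4  4  4  4  4
 F  0  1  2  3  4  4  4  4  4  4  4
 S  0  1  2  3  4  4  4  5  5  5  5
 U  0  1  2  3  4  4  5  5  5  6  6
 S  0  1  2  3  4  4  5  6  6  6  6
 E  0  1  2  3  4  5  5  6  6  6  6
dp[11][10] = 6. One LCS (by backtracking along matches): ESKESU.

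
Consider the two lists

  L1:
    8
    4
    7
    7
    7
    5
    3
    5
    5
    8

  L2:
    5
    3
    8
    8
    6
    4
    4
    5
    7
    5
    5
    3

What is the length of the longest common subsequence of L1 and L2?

5

Let dp[i][j] be the LCS length of the first i values of L1 and the first j values of L2. dp[i][j] = dp[i-1][j-1]+1 when the i-th and j-th values match, else max(dp[i-1][j], dp[i][j-1]).
    ·  5  3  8  8  6  4  4  5  7  5  5  3
 ·  0  0  0  0  0  0  0  0  0  0  0  0  0
 8  0  0  0  1  1  1  1  1  1  1  1  1  1
 4  0  0  0  1  1  1  2  2  2  2  2  2  2
 7  0  0  0  1  1  1  2  2  2  3  3  3  3
 7  0  0  0  1  1  1  2  2  2  3  3  3  3
 7  0  0  0  1  1  1  2  2  2  3  3  3  3
 5  0  1  1  1  1  1  2  2  3  3  4  4  4
 3  0  1  2  2  2  2  2  2  3  3  4  4  5
 5  0  1  2  2  2  2  2  2  3  3  4  5  5
 5  0  1  2  2  2  2  2  2  3  3  4  5  5
 8  0  1  2  3  3  3  3  3  3  3  4  5  5
dp[10][12] = 5. One LCS (by backtracking along matches): 8, 4, 7, 5, 3.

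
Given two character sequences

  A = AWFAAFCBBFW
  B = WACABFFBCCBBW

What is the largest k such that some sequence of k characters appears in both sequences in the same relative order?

Pick W at A[2]=B[1], then A at A[4]=B[2], then A at A[5]=B[4], then F at A[6]=B[7], then C at A[7]=B[10], then B at A[8]=B[11], then B at A[9]=B[12], then W at A[11]=B[13]; all 8 characters appear in both, in order, and the DP table's final entry dp[11][13] is also 8, so no common subsequence is longer.

8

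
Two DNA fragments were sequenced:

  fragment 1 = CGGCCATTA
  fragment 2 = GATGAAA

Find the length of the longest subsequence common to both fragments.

4

One common subsequence of length 4: G (fragment 1 #2, fragment 2 #1) → G (fragment 1 #3, fragment 2 #4) → A (fragment 1 #6, fragment 2 #6) → A (fragment 1 #9, fragment 2 #7). The LCS DP gives dp[9][7] = 4, so this is optimal.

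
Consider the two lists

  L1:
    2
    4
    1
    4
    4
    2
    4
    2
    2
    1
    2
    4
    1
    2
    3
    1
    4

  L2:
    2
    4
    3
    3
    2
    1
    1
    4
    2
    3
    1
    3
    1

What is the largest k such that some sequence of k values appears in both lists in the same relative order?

One common subsequence of length 8: 2 at L1[1]=L2[1]; then 4 at L1[2]=L2[2]; then 1 at L1[3]=L2[7]; then 4 at L1[5]=L2[8]; then 2 at L1[6]=L2[9]; then 1 at L1[13]=L2[11]; then 3 at L1[15]=L2[12]; then 1 at L1[16]=L2[13]. The LCS DP gives dp[17][13] = 8, so this is optimal.

8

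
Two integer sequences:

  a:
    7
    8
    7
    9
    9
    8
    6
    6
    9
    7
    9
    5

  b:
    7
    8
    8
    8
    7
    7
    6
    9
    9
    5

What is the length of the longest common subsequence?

7

Let dp[i][j] be the LCS length of the first i values of a and the first j values of b. dp[i][j] = dp[i-1][j-1]+1 when the i-th and j-th values match, else max(dp[i-1][j], dp[i][j-1]).
    ·  7  8  8  8  7  7  6  9  9  5
 ·  0  0  0  0  0  0  0  0  0  0  0
 7  0  1  1  1  1  1  1  1  1  1  1
 8  0  1  2  2  2  2  2  2  2  2  2
 7  0  1  2  2  2  3  3  3  3  3  3
 9  0  1  2  2  2  3  3  3  4  4  4
 9  0  1  2  2  2  3  3  3  4  5  5
 8  0  1  2  3  3  3  3  3  4  5  5
 6  0  1  2  3  3  3  3  4  4  5  5
 6  0  1  2  3  3  3  3  4  4  5  5
 9  0  1  2  3  3  3  3  4  5  5  5
 7  0  1  2  3  3  4  4  4  5  5  5
 9  0  1  2  3  3  4  4  4  5  6  6
 5  0  1  2  3  3  4  4  4  5  6  7
dp[12][10] = 7. One LCS (by backtracking along matches): 7, 8, 7, 6, 9, 9, 5.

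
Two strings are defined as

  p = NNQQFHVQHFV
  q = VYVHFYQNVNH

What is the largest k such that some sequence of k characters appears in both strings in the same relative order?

4

Let dp[i][j] be the LCS length of the first i characters of p and the first j characters of q. dp[i][j] = dp[i-1][j-1]+1 when the i-th and j-th characters match, else max(dp[i-1][j], dp[i][j-1]).
    ·  V  Y  V  H  F  Y  Q  N  V  N  H
 ·  0  0  0  0  0  0  0  0  0  0  0  0
 N  0  0  0  0  0  0  0  0  1  1  1  1
 N  0  0  0  0  0  0  0  0  1  1  2  2
 Q  0  0  0  0  0  0  0  1  1  1  2  2
 Q  0  0  0  0  0  0  0  1  1  1  2  2
 F  0  0  0  0  0  1  1  1  1  1  2  2
 H  0  0  0  0  1  1  1  1  1  1  2  3
 V  0  1  1  1  1  1  1  1  1  2  2  3
 Q  0  1  1  1  1  1  1  2  2  2  2  3
 H  0  1  1  1  2  2  2  2  2  2  2  3
 F  0  1  1  1  2  3  3  3  3  3  3  3
 V  0  1  1  2  2  3  3  3  3  4  4  4
dp[11][11] = 4. One LCS (by backtracking along matches): VHFV.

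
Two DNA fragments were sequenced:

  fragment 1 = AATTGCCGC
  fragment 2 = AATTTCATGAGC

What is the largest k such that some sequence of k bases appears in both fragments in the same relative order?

Let dp[i][j] be the LCS length of the first i bases of fragment 1 and the first j bases of fragment 2. dp[i][j] = dp[i-1][j-1]+1 when the i-th and j-th bases match, else max(dp[i-1][j], dp[i][j-1]).
    ·  A  A  T  T  T  C  A  T  G  A  G  C
 ·  0  0  0  0  0  0  0  0  0  0  0  0  0
 A  0  1  1  1  1  1  1  1  1  1  1  1  1
 A  0  1  2  2  2  2  2  2  2  2  2  2  2
 T  0  1  2  3  3  3  3  3  3  3  3  3  3
 T  0  1  2  3  4  4  4  4  4  4  4  4  4
 G  0  1  2  3  4  4  4  4  4  5  5  5  5
 C  0  1  2  3  4  4  5  5  5  5  5  5  6
 C  0  1  2  3  4  4  5  5  5  5  5  5  6
 G  0  1  2  3  4  4  5  5  5  6  6  6  6
 C  0  1  2  3  4  4  5  5  5  6  6  6  7
dp[9][12] = 7. One LCS (by backtracking along matches): AATTGGC.

7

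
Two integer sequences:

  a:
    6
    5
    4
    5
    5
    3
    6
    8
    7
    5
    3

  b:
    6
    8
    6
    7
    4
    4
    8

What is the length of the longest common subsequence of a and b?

One common subsequence of length 3: 6 (a #1, b #3), 4 (a #3, b #6), 8 (a #8, b #7). dp[11][7] = 3 confirms this is the maximum.

3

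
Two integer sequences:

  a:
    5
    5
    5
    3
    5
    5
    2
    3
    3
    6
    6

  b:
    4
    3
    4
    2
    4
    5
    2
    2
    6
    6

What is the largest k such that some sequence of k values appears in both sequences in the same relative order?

5

Let dp[i][j] be the LCS length of the first i values of a and the first j values of b. dp[i][j] = dp[i-1][j-1]+1 when the i-th and j-th values match, else max(dp[i-1][j], dp[i][j-1]).
    ·  4  3  4  2  4  5  2  2  6  6
 ·  0  0  0  0  0  0  0  0  0  0  0
 5  0  0  0  0  0  0  1  1  1  1  1
 5  0  0  0  0  0  0  1  1  1  1  1
 5  0  0  0  0  0  0  1  1  1  1  1
 3  0  0  1  1  1  1  1  1  1  1  1
 5  0  0  1  1  1  1  2  2  2  2  2
 5  0  0  1  1  1  1  2  2  2  2  2
 2  0  0  1  1  2  2  2  3  3  3  3
 3  0  0  1  1  2  2  2  3  3  3  3
 3  0  0  1  1  2  2  2  3  3  3  3
 6  0  0  1  1  2  2  2  3  3  4  4
 6  0  0  1  1  2  2  2  3  3  4  5
dp[11][10] = 5. One LCS (by backtracking along matches): 3, 5, 2, 6, 6.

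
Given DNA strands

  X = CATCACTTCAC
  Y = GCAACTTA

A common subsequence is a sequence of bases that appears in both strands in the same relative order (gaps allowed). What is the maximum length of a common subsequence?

Pick C at X[1]=Y[2] → A at X[2]=Y[3] → A at X[5]=Y[4] → C at X[6]=Y[5] → T at X[7]=Y[6] → T at X[8]=Y[7] → A at X[10]=Y[8]; all 7 bases appear in both, in order. dp[11][8] = 7 confirms this is the maximum.

7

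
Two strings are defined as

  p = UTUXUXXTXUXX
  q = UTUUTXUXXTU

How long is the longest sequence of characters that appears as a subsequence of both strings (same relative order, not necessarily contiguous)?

9

Let dp[i][j] be the LCS length of the first i characters of p and the first j characters of q. dp[i][j] = dp[i-1][j-1]+1 when the i-th and j-th characters match, else max(dp[i-1][j], dp[i][j-1]).
    ·  U  T  U  U  T  X  U  X  X  T  U
 ·  0  0  0  0  0  0  0  0  0  0  0  0
 U  0  1  1  1  1  1  1  1  1  1  1  1
 T  0  1  2  2  2  2  2  2  2  2  2  2
 U  0  1  2  3  3  3  3  3  3  3  3  3
 X  0  1  2  3  3  3  4  4  4  4  4  4
 U  0  1  2  3  4  4  4  5  5  5  5  5
 X  0  1  2  3  4  4  5  5  6  6  6  6
 X  0  1  2  3  4  4  5  5  6  7  7  7
 T  0  1  2  3  4  5  5  5  6  7  8  8
 X  0  1  2  3  4  5  6  6  6  7  8  8
 U  0  1  2  3  4  5  6  7  7  7  8  9
 X  0  1  2  3  4  5  6  7  8  8  8  9
 X  0  1  2  3  4  5  6  7  8  9  9  9
dp[12][11] = 9. One LCS (by backtracking along matches): UTUXUXXTU.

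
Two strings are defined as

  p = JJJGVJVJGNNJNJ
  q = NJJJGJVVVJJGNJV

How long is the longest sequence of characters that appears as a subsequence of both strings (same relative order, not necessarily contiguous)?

Taking J at p[1]=q[2]; then J at p[2]=q[3]; then J at p[3]=q[4]; then G at p[4]=q[5]; then V at p[5]=q[9]; then J at p[6]=q[10]; then J at p[8]=q[11]; then G at p[9]=q[12]; then N at p[11]=q[13]; then J at p[12]=q[14] gives a common subsequence of length 10. Since dp[14][15] = 10, nothing longer is possible.

10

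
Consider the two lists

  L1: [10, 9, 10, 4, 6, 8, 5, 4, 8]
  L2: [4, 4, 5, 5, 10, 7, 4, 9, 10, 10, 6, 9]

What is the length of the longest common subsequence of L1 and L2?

4

Taking 10 (L1 #1, L2 #5); then 9 (L1 #2, L2 #8); then 10 (L1 #3, L2 #10); then 6 (L1 #5, L2 #11) gives a common subsequence of length 4, and the DP table's final entry dp[9][12] is also 4, so no common subsequence is longer.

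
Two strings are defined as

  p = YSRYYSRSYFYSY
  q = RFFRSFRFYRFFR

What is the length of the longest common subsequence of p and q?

Taking S (p #2, q #5) → R (p #3, q #7) → Y (p #5, q #9) → R (p #7, q #10) → F (p #10, q #12) gives a common subsequence of length 5, and the DP table's final entry dp[13][13] is also 5, so no common subsequence is longer.

5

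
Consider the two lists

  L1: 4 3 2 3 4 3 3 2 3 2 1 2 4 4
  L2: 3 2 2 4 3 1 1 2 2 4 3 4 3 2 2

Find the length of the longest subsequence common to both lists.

Match 4 [1,4], 3 [2,5], 2 [3,9], 3 [4,11], 4 [5,12], 3 [9,13], 2 [10,14], 2 [12,15] — 8 values in the same relative order in both. The LCS DP gives dp[14][15] = 8, so this is optimal.

8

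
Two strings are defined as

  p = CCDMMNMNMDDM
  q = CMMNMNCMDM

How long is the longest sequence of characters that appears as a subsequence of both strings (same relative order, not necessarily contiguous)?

9

Let dp[i][j] be the LCS length of the first i characters of p and the first j characters of q. dp[i][j] = dp[i-1][j-1]+1 when the i-th and j-th characters match, else max(dp[i-1][j], dp[i][j-1]).
    ·  C  M  M  N  M  N  C  M  D  M
 ·  0  0  0  0  0  0  0  0  0  0  0
 C  0  1  1  1  1  1  1  1  1  1  1
 C  0  1  1  1  1  1  1  2  2  2  2
 D  0  1  1  1  1  1  1  2  2  3  3
 M  0  1  2  2  2  2  2  2  3  3  4
 M  0  1  2  3  3  3  3  3  3  3  4
 N  0  1  2  3  4  4  4  4  4  4  4
 M  0  1  2  3  4  5  5  5  5  5  5
 N  0  1  2  3  4  5  6  6  6  6  6
 M  0  1  2  3  4  5  6  6  7  7  7
 D  0  1  2  3  4  5  6  6  7  8  8
 D  0  1  2  3  4  5  6  6  7  8  8
 M  0  1  2  3  4  5  6  6  7  8  9
dp[12][10] = 9. One LCS (by backtracking along matches): CMMNMNMDM.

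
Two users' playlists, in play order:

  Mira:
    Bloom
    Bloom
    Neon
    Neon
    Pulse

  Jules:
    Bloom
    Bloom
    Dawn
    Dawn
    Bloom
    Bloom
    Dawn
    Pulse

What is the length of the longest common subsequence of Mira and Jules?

Pick Bloom (Mira #1, Jules #5), Bloom (Mira #2, Jules #6), Pulse (Mira #5, Jules #8); all 3 songs appear in both, in order. Since dp[5][8] = 3, nothing longer is possible.

3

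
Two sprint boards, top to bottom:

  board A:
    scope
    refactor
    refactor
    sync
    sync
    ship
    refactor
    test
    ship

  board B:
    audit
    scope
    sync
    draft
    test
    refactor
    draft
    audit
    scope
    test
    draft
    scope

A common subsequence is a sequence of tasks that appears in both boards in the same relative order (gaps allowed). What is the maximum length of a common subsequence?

Pick scope (board A #1, board B #2), then sync (board A #4, board B #3), then refactor (board A #7, board B #6), then test (board A #8, board B #10); all 4 tasks appear in both, in order. dp[9][12] = 4 confirms this is the maximum.

4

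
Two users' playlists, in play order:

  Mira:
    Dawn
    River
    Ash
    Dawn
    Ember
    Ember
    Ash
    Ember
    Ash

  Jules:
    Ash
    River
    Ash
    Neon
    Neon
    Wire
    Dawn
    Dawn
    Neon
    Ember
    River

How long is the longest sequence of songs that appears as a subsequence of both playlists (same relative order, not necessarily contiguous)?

4

Pick River at Mira[2]=Jules[2]; then Ash at Mira[3]=Jules[3]; then Dawn at Mira[4]=Jules[8]; then Ember at Mira[5]=Jules[10]; all 4 songs appear in both, in order. The LCS DP gives dp[9][11] = 4, so this is optimal.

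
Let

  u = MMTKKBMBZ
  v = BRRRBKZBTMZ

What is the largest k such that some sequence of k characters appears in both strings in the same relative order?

4

Let dp[i][j] be the LCS length of the first i characters of u and the first j characters of v. dp[i][j] = dp[i-1][j-1]+1 when the i-th and j-th characters match, else max(dp[i-1][j], dp[i][j-1]).
    ·  B  R  R  R  B  K  Z  B  T  M  Z
 ·  0  0  0  0  0  0  0  0  0  0  0  0
 M  0  0  0  0  0  0  0  0  0  0  1  1
 M  0  0  0  0  0  0  0  0  0  0  1  1
 T  0  0  0  0  0  0  0  0  0  1  1  1
 K  0  0  0  0  0  0  1  1  1  1  1  1
 K  0  0  0  0  0  0  1  1  1  1  1  1
 B  0  1  1  1  1  1  1  1  2  2  2  2
 M  0  1  1  1  1  1  1  1  2  2  3  3
 B  0  1  1  1  1  2  2  2  2  2  3  3
 Z  0  1  1  1  1  2  2  3  3  3  3  4
dp[9][11] = 4. One LCS (by backtracking along matches): KBMZ.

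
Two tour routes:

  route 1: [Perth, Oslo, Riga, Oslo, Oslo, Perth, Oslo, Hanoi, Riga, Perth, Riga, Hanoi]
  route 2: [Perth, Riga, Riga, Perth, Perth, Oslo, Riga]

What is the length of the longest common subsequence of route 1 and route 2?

5

Match Perth (route 1 #1, route 2 #1), Riga (route 1 #3, route 2 #3), Perth (route 1 #6, route 2 #5), Oslo (route 1 #7, route 2 #6), Riga (route 1 #11, route 2 #7) — 5 stops in the same relative order in both. dp[12][7] = 5 confirms this is the maximum.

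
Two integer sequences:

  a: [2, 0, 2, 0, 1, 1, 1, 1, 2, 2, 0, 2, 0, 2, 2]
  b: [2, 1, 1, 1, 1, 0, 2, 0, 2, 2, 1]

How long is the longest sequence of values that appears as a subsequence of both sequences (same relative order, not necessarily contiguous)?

10

One common subsequence of length 10: 2 at a[3]=b[1], then 1 at a[5]=b[2], then 1 at a[6]=b[3], then 1 at a[7]=b[4], then 1 at a[8]=b[5], then 0 at a[11]=b[6], then 2 at a[12]=b[7], then 0 at a[13]=b[8], then 2 at a[14]=b[9], then 2 at a[15]=b[10]. The LCS DP gives dp[15][11] = 10, so this is optimal.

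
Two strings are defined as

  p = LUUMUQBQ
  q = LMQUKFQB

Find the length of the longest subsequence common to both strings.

Taking L at p[1]=q[1]; then M at p[4]=q[2]; then U at p[5]=q[4]; then Q at p[6]=q[7]; then B at p[7]=q[8] gives a common subsequence of length 5. dp[8][8] = 5 confirms this is the maximum.

5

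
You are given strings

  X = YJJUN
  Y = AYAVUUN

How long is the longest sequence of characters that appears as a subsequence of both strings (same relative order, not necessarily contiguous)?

One common subsequence of length 3: Y [1,2], then U [4,6], then N [5,7], and the DP table's final entry dp[5][7] is also 3, so no common subsequence is longer.

3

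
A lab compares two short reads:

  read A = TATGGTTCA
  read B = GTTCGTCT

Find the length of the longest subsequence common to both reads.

5

Let dp[i][j] be the LCS length of the first i bases of read A and the first j bases of read B. dp[i][j] = dp[i-1][j-1]+1 when the i-th and j-th bases match, else max(dp[i-1][j], dp[i][j-1]).
    ·  G  T  T  C  G  T  C  T
 ·  0  0  0  0  0  0  0  0  0
 T  0  0  1  1  1  1  1  1  1
 A  0  0  1  1  1  1  1  1  1
 T  0  0  1  2  2  2  2  2  2
 G  0  1  1  2  2  3  3  3  3
 G  0  1  1  2  2  3  3  3  3
 T  0  1  2  2  2  3  4  4  4
 T  0  1  2  3  3  3  4  4  5
 C  0  1  2  3  4  4  4  5  5
 A  0  1  2  3  4  4  4  5  5
dp[9][8] = 5. One LCS (by backtracking along matches): TTGTT.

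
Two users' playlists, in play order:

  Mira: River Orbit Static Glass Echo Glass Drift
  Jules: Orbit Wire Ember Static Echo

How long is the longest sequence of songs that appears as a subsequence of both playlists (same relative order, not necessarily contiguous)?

One common subsequence of length 3: Orbit (Mira #2, Jules #1), then Static (Mira #3, Jules #4), then Echo (Mira #5, Jules #5). Since dp[7][5] = 3, nothing longer is possible.

3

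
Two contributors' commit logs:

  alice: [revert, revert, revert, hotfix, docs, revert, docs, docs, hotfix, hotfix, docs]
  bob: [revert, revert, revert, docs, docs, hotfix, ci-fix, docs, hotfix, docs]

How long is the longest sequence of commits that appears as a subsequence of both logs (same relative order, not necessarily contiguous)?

8

One common subsequence of length 8: revert [1,1]; then revert [2,2]; then revert [3,3]; then docs [5,4]; then docs [7,5]; then docs [8,8]; then hotfix [10,9]; then docs [11,10], and the DP table's final entry dp[11][10] is also 8, so no common subsequence is longer.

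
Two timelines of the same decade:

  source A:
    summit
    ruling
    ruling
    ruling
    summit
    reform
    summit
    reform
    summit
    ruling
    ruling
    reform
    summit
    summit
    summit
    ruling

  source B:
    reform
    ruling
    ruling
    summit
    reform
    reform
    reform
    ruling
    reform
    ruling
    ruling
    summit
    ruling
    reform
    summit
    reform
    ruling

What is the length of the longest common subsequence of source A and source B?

Taking ruling [3,2]; then ruling [4,3]; then summit [5,4]; then reform [6,7]; then reform [8,9]; then summit [9,12]; then ruling [11,13]; then reform [12,14]; then summit [13,15]; then ruling [16,17] gives a common subsequence of length 10. The LCS DP gives dp[16][17] = 10, so this is optimal.

10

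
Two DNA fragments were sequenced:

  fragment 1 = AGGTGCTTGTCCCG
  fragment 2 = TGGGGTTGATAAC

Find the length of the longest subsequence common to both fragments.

One common subsequence of length 8: G (fragment 1 #2, fragment 2 #3); then G (fragment 1 #3, fragment 2 #4); then G (fragment 1 #5, fragment 2 #5); then T (fragment 1 #7, fragment 2 #6); then T (fragment 1 #8, fragment 2 #7); then G (fragment 1 #9, fragment 2 #8); then T (fragment 1 #10, fragment 2 #10); then C (fragment 1 #13, fragment 2 #13). Since dp[14][13] = 8, nothing longer is possible.

8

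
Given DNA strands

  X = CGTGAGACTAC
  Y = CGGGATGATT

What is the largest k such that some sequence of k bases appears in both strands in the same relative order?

7

Let dp[i][j] be the LCS length of the first i bases of X and the first j bases of Y. dp[i][j] = dp[i-1][j-1]+1 when the i-th and j-th bases match, else max(dp[i-1][j], dp[i][j-1]).
    ·  C  G  G  G  A  T  G  A  T  T
 ·  0  0  0  0  0  0  0  0  0  0  0
 C  0  1  1  1  1  1  1  1  1  1  1
 G  0  1  2  2  2  2  2  2  2  2  2
 T  0  1  2  2  2  2  3  3  3  3  3
 G  0  1  2  3  3  3  3  4  4  4  4
 A  0  1  2  3  3  4  4  4  5  5  5
 G  0  1  2  3  4  4  4  5  5  5  5
 A  0  1  2  3  4  5  5  5  6  6  6
 C  0  1  2  3  4  5  5  5  6  6  6
 T  0  1  2  3  4  5  6  6  6  7  7
 A  0  1  2  3  4  5  6  6  7  7  7
 C  0  1  2  3  4  5  6  6  7  7  7
dp[11][10] = 7. One LCS (by backtracking along matches): CGGAGAT.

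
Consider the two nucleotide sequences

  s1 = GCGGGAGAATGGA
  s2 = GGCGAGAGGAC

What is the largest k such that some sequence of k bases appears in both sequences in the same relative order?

Match G at s1[1]=s2[2] → C at s1[2]=s2[3] → G at s1[5]=s2[4] → A at s1[6]=s2[5] → G at s1[7]=s2[6] → A at s1[9]=s2[7] → G at s1[11]=s2[8] → G at s1[12]=s2[9] → A at s1[13]=s2[10] — 9 bases in the same relative order in both. Since dp[13][11] = 9, nothing longer is possible.

9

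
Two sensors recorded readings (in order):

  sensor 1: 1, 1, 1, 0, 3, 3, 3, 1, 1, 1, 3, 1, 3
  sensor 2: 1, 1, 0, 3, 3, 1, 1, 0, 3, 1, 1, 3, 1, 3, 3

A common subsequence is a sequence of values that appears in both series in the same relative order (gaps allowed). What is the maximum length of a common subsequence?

11

Taking 1 (sensor 1 #2, sensor 2 #1), 1 (sensor 1 #3, sensor 2 #2), 0 (sensor 1 #4, sensor 2 #3), 3 (sensor 1 #5, sensor 2 #4), 3 (sensor 1 #6, sensor 2 #5), 3 (sensor 1 #7, sensor 2 #9), 1 (sensor 1 #8, sensor 2 #10), 1 (sensor 1 #9, sensor 2 #11), 1 (sensor 1 #10, sensor 2 #13), 3 (sensor 1 #11, sensor 2 #14), 3 (sensor 1 #13, sensor 2 #15) gives a common subsequence of length 11. dp[13][15] = 11 confirms this is the maximum.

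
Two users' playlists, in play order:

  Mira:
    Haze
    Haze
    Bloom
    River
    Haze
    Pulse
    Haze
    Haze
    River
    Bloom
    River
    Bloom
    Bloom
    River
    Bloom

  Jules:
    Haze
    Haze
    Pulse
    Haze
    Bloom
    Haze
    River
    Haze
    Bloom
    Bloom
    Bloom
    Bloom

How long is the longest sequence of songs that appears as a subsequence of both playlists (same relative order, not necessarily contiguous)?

10

Pick Haze [2,1], then Haze [5,2], then Pulse [6,3], then Haze [7,4], then Haze [8,6], then River [9,7], then Bloom [10,9], then Bloom [12,10], then Bloom [13,11], then Bloom [15,12]; all 10 songs appear in both, in order. dp[15][12] = 10 confirms this is the maximum.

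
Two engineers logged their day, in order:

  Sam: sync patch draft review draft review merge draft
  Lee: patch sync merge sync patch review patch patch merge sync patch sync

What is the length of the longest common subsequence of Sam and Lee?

Taking sync at Sam[1]=Lee[4]; then patch at Sam[2]=Lee[5]; then review at Sam[4]=Lee[6]; then merge at Sam[7]=Lee[9] gives a common subsequence of length 4, and the DP table's final entry dp[8][12] is also 4, so no common subsequence is longer.

4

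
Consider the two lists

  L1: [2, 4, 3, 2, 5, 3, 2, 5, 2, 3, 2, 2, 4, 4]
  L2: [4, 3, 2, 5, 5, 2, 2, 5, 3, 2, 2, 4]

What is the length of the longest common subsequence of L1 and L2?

10

Pick 4 [2,1]; then 3 [3,2]; then 2 [4,3]; then 5 [5,5]; then 2 [7,7]; then 5 [8,8]; then 3 [10,9]; then 2 [11,10]; then 2 [12,11]; then 4 [14,12]; all 10 values appear in both, in order. dp[14][12] = 10 confirms this is the maximum.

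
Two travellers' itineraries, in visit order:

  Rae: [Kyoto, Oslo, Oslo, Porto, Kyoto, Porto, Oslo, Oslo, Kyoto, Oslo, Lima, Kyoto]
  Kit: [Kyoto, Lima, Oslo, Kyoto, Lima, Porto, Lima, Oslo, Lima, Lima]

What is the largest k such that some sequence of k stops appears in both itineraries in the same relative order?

Taking Kyoto at Rae[1]=Kit[1], then Oslo at Rae[3]=Kit[3], then Kyoto at Rae[5]=Kit[4], then Porto at Rae[6]=Kit[6], then Oslo at Rae[7]=Kit[8], then Lima at Rae[11]=Kit[10] gives a common subsequence of length 6. dp[12][10] = 6 confirms this is the maximum.

6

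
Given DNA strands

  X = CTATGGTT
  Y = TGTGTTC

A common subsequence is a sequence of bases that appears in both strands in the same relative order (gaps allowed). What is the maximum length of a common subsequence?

Pick T (X #2, Y #1); then T (X #4, Y #3); then G (X #6, Y #4); then T (X #7, Y #5); then T (X #8, Y #6); all 5 bases appear in both, in order. dp[8][7] = 5 confirms this is the maximum.

5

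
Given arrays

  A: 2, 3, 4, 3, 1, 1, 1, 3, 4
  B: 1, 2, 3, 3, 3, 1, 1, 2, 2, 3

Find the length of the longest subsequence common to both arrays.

6

Let dp[i][j] be the LCS length of the first i values of A and the first j values of B. dp[i][j] = dp[i-1][j-1]+1 when the i-th and j-th values match, else max(dp[i-1][j], dp[i][j-1]).
    ·  1  2  3  3  3  1  1  2  2  3
 ·  0  0  0  0  0  0  0  0  0  0  0
 2  0  0  1  1  1  1  1  1  1  1  1
 3  0  0  1  2  2  2  2  2  2  2  2
 4  0  0  1  2  2  2  2  2  2  2  2
 3  0  0  1  2  3  3  3  3  3  3  3
 1  0  1  1  2  3  3  4  4  4  4  4
 1  0  1  1  2  3  3  4  5  5  5  5
 1  0  1  1  2  3  3  4  5  5  5  5
 3  0  1  1  2  3  4  4  5  5  5  6
 4  0  1  1  2  3  4  4  5  5  5  6
dp[9][10] = 6. One LCS (by backtracking along matches): 2, 3, 3, 1, 1, 3.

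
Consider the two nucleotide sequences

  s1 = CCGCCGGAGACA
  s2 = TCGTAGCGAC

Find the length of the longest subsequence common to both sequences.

Match C [1,2]; then G [3,6]; then C [5,7]; then G [9,8]; then A [10,9]; then C [11,10] — 6 bases in the same relative order in both. Since dp[12][10] = 6, nothing longer is possible.

6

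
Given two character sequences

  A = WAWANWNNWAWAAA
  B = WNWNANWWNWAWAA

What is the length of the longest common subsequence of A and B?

11

Match W [1,1] → W [3,3] → A [4,5] → N [5,6] → W [6,8] → N [8,9] → W [9,10] → A [10,11] → W [11,12] → A [13,13] → A [14,14] — 11 characters in the same relative order in both, and the DP table's final entry dp[14][14] is also 11, so no common subsequence is longer.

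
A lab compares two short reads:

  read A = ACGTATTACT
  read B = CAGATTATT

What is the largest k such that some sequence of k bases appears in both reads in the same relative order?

Let dp[i][j] be the LCS length of the first i bases of read A and the first j bases of read B. dp[i][j] = dp[i-1][j-1]+1 when the i-th and j-th bases match, else max(dp[i-1][j], dp[i][j-1]).
    ·  C  A  G  A  T  T  A  T  T
 ·  0  0  0  0  0  0  0  0  0  0
 A  0  0  1  1  1  1  1  1  1  1
 C  0  1  1  1  1  1  1  1  1  1
 G  0  1  1  2  2  2  2  2  2  2
 T  0  1  1  2  2  3  3  3  3  3
 A  0  1  2  2  3  3  3  4  4  4
 T  0  1  2  2  3  4  4  4  5  5
 T  0  1  2  2  3  4  5  5  5  6
 A  0  1  2  2  3  4  5  6  6  6
 C  0  1  2  2  3  4  5  6  6  6
 T  0  1  2  2  3  4  5  6  7  7
dp[10][9] = 7. One LCS (by backtracking along matches): AGATTAT.

7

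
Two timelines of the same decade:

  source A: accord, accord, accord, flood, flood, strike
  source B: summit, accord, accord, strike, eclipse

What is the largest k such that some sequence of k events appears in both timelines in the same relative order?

3

Match accord (source A #2, source B #2) → accord (source A #3, source B #3) → strike (source A #6, source B #4) — 3 events in the same relative order in both, and the DP table's final entry dp[6][5] is also 3, so no common subsequence is longer.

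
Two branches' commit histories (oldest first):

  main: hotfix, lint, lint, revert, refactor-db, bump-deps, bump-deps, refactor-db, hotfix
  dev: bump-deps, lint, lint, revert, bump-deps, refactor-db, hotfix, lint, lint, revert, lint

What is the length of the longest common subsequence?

6

One common subsequence of length 6: lint at main[2]=dev[2] → lint at main[3]=dev[3] → revert at main[4]=dev[4] → bump-deps at main[7]=dev[5] → refactor-db at main[8]=dev[6] → hotfix at main[9]=dev[7]. dp[9][11] = 6 confirms this is the maximum.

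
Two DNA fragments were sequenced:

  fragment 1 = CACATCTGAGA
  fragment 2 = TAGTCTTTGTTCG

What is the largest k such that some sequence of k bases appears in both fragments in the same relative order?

Let dp[i][j] be the LCS length of the first i bases of fragment 1 and the first j bases of fragment 2. dp[i][j] = dp[i-1][j-1]+1 when the i-th and j-th bases match, else max(dp[i-1][j], dp[i][j-1]).
    ·  T  A  G  T  C  T  T  T  G  T  T  C  G
 ·  0  0  0  0  0  0  0  0  0  0  0  0  0  0
 C  0  0  0  0  0  1  1  1  1  1  1  1  1  1
 A  0  0  1  1  1  1  1  1  1  1  1  1  1  1
 C  0  0  1  1  1  2  2  2  2  2  2  2  2  2
 A  0  0  1  1  1  2  2  2  2  2  2  2  2  2
 T  0  1  1  1  2  2  3  3  3  3  3  3  3  3
 C  0  1  1  1  2  3  3  3  3  3  3  3  4  4
 T  0  1  1  1  2  3  4  4  4  4  4  4  4  4
 G  0  1  1  2  2  3  4  4  4  5  5  5  5  5
 A  0  1  2  2  2  3  4  4  4  5  5  5  5  5
 G  0  1  2  3  3  3  4  4  4  5  5  5  5  6
 A  0  1  2  3  3  3  4  4  4  5  5  5  5  6
dp[11][13] = 6. One LCS (by backtracking along matches): ACTTGG.

6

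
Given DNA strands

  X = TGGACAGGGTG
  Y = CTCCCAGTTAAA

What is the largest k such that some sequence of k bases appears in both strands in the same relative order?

5

Let dp[i][j] be the LCS length of the first i bases of X and the first j bases of Y. dp[i][j] = dp[i-1][j-1]+1 when the i-th and j-th bases match, else max(dp[i-1][j], dp[i][j-1]).
    ·  C  T  C  C  C  A  G  T  T  A  A  A
 ·  0  0  0  0  0  0  0  0  0  0  0  0  0
 T  0  0  1  1  1  1  1  1  1  1  1  1  1
 G  0  0  1  1  1  1  1  2  2  2  2  2  2
 G  0  0  1  1  1  1  1  2  2  2  2  2  2
 A  0  0  1  1  1  1  2  2  2  2  3  3  3
 C  0  1  1  2  2  2  2  2  2  2  3  3  3
 A  0  1  1  2  2  2  3  3  3  3  3  4  4
 G  0  1  1  2  2  2  3  4  4  4  4  4  4
 G  0  1  1  2  2  2  3  4  4  4  4  4  4
 G  0  1  1  2  2  2  3  4  4  4  4  4  4
 T  0  1  2  2  2  2  3  4  5  5  5  5  5
 G  0  1  2  2  2  2  3  4  5  5  5  5  5
dp[11][12] = 5. One LCS (by backtracking along matches): TCAGT.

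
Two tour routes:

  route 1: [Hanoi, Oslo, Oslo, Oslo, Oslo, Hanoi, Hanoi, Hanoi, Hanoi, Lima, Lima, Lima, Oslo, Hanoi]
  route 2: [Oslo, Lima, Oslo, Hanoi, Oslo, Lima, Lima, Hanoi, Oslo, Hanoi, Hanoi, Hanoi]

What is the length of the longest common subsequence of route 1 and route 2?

7

Match Oslo (route 1 #2, route 2 #1), then Oslo (route 1 #3, route 2 #3), then Oslo (route 1 #4, route 2 #5), then Oslo (route 1 #5, route 2 #9), then Hanoi (route 1 #8, route 2 #10), then Hanoi (route 1 #9, route 2 #11), then Hanoi (route 1 #14, route 2 #12) — 7 stops in the same relative order in both. dp[14][12] = 7 confirms this is the maximum.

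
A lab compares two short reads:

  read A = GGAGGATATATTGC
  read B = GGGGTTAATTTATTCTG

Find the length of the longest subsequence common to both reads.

Pick G (read A #1, read B #1), G (read A #2, read B #2), G (read A #4, read B #3), G (read A #5, read B #4), A (read A #6, read B #8), T (read A #7, read B #11), A (read A #8, read B #12), T (read A #9, read B #13), T (read A #11, read B #14), T (read A #12, read B #16), G (read A #13, read B #17); all 11 bases appear in both, in order. Since dp[14][17] = 11, nothing longer is possible.

11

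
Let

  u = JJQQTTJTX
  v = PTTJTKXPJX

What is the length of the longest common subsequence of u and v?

Let dp[i][j] be the LCS length of the first i characters of u and the first j characters of v. dp[i][j] = dp[i-1][j-1]+1 when the i-th and j-th characters match, else max(dp[i-1][j], dp[i][j-1]).
    ·  P  T  T  J  T  K  X  P  J  X
 ·  0  0  0  0  0  0  0  0  0  0  0
 J  0  0  0  0  1  1  1  1  1  1  1
 J  0  0  0  0  1  1  1  1  1  2  2
 Q  0  0  0  0  1  1  1  1  1  2  2
 Q  0  0  0  0  1  1  1  1  1  2  2
 T  0  0  1  1  1  2  2  2  2  2  2
 T  0  0  1  2  2  2  2  2  2  2  2
 J  0  0  1  2  3  3  3  3  3  3  3
 T  0  0  1  2  3  4  4  4  4  4  4
 X  0  0  1  2  3  4  4  5  5  5  5
dp[9][10] = 5. One LCS (by backtracking along matches): TTJTX.

5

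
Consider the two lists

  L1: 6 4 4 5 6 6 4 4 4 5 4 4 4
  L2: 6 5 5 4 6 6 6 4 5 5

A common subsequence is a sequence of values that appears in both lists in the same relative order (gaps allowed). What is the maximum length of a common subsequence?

Pick 6 [1,1], 4 [2,4], 6 [5,6], 6 [6,7], 4 [7,8], 5 [10,10]; all 6 values appear in both, in order, and the DP table's final entry dp[13][10] is also 6, so no common subsequence is longer.

6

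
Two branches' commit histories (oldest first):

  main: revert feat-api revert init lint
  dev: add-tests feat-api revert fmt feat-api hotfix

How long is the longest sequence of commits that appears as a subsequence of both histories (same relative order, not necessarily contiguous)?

One common subsequence of length 2: revert (main #1, dev #3), then feat-api (main #2, dev #5), and the DP table's final entry dp[5][6] is also 2, so no common subsequence is longer.

2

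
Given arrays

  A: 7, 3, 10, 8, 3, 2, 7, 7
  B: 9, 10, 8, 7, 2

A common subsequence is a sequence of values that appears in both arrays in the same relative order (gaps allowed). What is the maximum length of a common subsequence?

3

One common subsequence of length 3: 10 [3,2], 8 [4,3], 2 [6,5]. dp[8][5] = 3 confirms this is the maximum.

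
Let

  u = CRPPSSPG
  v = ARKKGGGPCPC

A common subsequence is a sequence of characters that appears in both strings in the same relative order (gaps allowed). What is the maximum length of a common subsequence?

One common subsequence of length 3: R [2,2], P [3,8], P [4,10]. dp[8][11] = 3 confirms this is the maximum.

3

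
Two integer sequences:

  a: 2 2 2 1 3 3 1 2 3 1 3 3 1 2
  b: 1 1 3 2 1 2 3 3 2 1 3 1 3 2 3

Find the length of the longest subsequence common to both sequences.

Pick 2 [1,4], then 2 [3,6], then 3 [5,7], then 3 [6,8], then 1 [7,10], then 3 [9,11], then 1 [10,12], then 3 [11,13], then 3 [12,15]; all 9 values appear in both, in order. dp[14][15] = 9 confirms this is the maximum.

9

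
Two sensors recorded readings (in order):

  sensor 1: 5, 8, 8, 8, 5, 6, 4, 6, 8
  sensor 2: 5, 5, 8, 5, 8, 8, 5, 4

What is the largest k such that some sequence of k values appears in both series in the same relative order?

Taking 5 (sensor 1 #1, sensor 2 #2), 8 (sensor 1 #2, sensor 2 #3), 8 (sensor 1 #3, sensor 2 #5), 8 (sensor 1 #4, sensor 2 #6), 5 (sensor 1 #5, sensor 2 #7), 4 (sensor 1 #7, sensor 2 #8) gives a common subsequence of length 6, and the DP table's final entry dp[9][8] is also 6, so no common subsequence is longer.

6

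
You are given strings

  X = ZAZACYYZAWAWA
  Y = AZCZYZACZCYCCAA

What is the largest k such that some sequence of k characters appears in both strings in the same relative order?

8

One common subsequence of length 8: A [2,1], Z [3,2], C [5,3], Y [7,5], Z [8,6], A [9,7], A [11,14], A [13,15]. Since dp[13][15] = 8, nothing longer is possible.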